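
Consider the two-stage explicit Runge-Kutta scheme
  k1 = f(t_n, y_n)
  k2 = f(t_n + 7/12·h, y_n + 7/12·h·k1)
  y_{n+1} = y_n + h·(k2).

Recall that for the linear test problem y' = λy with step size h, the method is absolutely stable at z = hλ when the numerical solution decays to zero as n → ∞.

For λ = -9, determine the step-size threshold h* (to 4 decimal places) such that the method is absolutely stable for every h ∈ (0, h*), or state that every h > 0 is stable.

With y'=λy (z=hλ):
  k1=λy_n ⇒ h·k1=z·y_n;  k2=λ(1+7/12z)y_n ⇒ h·k2=z(1+7/12z)y_n
  y_{n+1}/y_n = 1 + z(1+7/12z) = 1 + z + 7/12z²
  R(z) = 1 + z + 7/12z².

Boundary: |R(x)|=1, x<0.
x=-1.55: |R|=0.8515
R=1: x+7/12x²=0 ⇒ x=−12/7=-1.7143; min R=1−1/(4·7/12)=0.5714>−1
Confirm numerically:
  x=-1.626: |R|=0.91626 <1
  x=-1.538: |R|=0.84184 <1
  x=-1.315: |R|=0.69371 <1
  x=-0.780: |R|=0.57490 <1
  x=-2.281: |R|=1.75406 >1
  x=-1.812: |R|=1.10328 >1
So |R|<1 on (-1.7143, 0).

(-1.7143,0); λ=-9 ⇒ h* = (12/7)/9 = 0.1905.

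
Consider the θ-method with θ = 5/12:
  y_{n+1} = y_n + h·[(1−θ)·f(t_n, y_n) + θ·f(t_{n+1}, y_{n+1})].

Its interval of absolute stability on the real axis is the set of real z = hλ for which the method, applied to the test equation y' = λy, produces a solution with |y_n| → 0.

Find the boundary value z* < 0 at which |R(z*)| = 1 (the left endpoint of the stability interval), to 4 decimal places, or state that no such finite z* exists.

left endpoint -12.0000.

With y'=λy (z=hλ):
  y_{n+1} = y_n + z·[7/12·y_n + 5/12·y_{n+1}] ⇒ (1 − 5/12z)y_{n+1} = (1 + 7/12z)y_n
  R(z) = (1 + 7/12z)/(1 − 5/12z).

Need |R(x)|<1, x<0.
x=-0.94: |R|=0.3246
R=−1: 1+7/12x = −1+5/12x ⇒ -1/6x=2 ⇒ x=2/(-1/6)=-12.0000
Confirm numerically:
  x=-11.675: |R|=0.99076 <1
  x=-8.798: |R|=0.88562 <1
  x=-8.364: |R|=0.86488 <1
  x=-12.388: |R|=1.01049 >1
  x=-12.381: |R|=1.01031 >1
  x=-12.259: |R|=1.00707 >1
So |R|<1 on (-12.0000, 0).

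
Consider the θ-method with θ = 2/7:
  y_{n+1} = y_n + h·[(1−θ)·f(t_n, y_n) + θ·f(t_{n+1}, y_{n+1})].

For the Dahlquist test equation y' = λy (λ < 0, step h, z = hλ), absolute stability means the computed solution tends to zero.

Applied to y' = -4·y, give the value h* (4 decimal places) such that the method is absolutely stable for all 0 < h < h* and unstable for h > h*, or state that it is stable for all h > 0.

(-4.6667,0); λ=-4 ⇒ h* = (14/3)/4 = 1.1667.

Set f=λy, z=hλ:
  y_{n+1} = y_n + z·[5/7·y_n + 2/7·y_{n+1}] ⇒ (1 − 2/7z)y_{n+1} = (1 + 5/7z)y_n
  Hence R(z) = (1 + 5/7z)/(1 − 2/7z).

Find x<0 with |R(x)|<1.
x=-1.64: |R|=0.1167
R=−1: 1+5/7x = −1+2/7x ⇒ -3/7x=2 ⇒ x=2/(-3/7)=-4.6667
Confirm numerically:
  x=-4.307: |R|=0.93090 <1
  x=-3.982: |R|=0.86274 <1
  x=-2.885: |R|=0.58144 <1
  x=-2.576: |R|=0.48387 <1
  x=-5.225: |R|=1.09599 >1
  x=-5.084: |R|=1.07293 >1
  x=-4.743: |R|=1.01389 >1
Stable set (-4.6667, 0).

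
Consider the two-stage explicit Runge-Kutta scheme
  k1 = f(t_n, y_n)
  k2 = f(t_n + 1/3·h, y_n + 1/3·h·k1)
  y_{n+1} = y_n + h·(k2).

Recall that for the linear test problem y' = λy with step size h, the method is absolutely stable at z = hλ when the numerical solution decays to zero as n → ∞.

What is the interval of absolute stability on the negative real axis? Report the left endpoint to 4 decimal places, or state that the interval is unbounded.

(-3.0000, 0).

Test eqn y'=λy, z=hλ:
  k1=λy_n ⇒ h·k1=z·y_n;  k2=λ(1+1/3z)y_n ⇒ h·k2=z(1+1/3z)y_n
  y_{n+1}/y_n = 1 + z(1+1/3z) = 1 + z + 1/3z²
  R(z) = 1 + z + 1/3z².

Need |R(x)|<1, x<0.
x=-1.11: |R|=0.3007
R=1: x+1/3x²=0 ⇒ x=−3=-3.0000; min R=1−1/(4·1/3)=0.2500>−1
Confirm numerically:
  x=-2.103: |R|=0.37120 <1
  x=-1.653: |R|=0.25780 <1
  x=-1.229: |R|=0.27448 <1
  x=-3.189: |R|=1.20091 >1
  x=-3.177: |R|=1.18744 >1
  x=-3.096: |R|=1.09907 >1
Interval (-3.0000, 0).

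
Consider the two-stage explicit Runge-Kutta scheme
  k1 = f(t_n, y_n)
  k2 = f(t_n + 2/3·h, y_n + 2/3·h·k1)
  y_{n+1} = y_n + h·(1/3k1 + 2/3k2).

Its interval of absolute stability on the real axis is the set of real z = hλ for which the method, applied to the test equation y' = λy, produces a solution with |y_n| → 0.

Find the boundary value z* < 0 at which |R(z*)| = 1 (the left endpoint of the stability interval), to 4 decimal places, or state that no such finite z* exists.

left endpoint -2.2500.

With y'=λy (z=hλ):
  k1=λy_n ⇒ h·k1=z·y_n;  k2=λ(1+2/3z)y_n ⇒ h·k2=z(1+2/3z)y_n
  y_{n+1}/y_n = 1 + 1/3z + 2/3z(1+2/3z) = 1 + z + 4/9z²
  ⇒ R(z) = 1 + z + 4/9z².

Need |R(x)|<1, x<0.
x=-1.21: |R|=0.4407
R=1: x+4/9x²=0 ⇒ x=−9/4=-2.2500; min R=1−1/(4·4/9)=0.4375>−1
Confirm numerically:
  x=-1.499: |R|=0.49967 <1
  x=-1.228: |R|=0.44222 <1
  x=-1.223: |R|=0.44177 <1
  x=-1.045: |R|=0.44034 <1
  x=-2.535: |R|=1.32110 >1
  x=-2.338: |R|=1.09144 >1
Stable set (-2.2500, 0).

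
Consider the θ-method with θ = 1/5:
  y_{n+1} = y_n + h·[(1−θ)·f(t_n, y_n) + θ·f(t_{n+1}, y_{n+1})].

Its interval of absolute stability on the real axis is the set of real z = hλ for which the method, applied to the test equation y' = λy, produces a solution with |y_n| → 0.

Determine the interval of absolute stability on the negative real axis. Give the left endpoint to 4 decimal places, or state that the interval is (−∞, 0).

Test eqn y'=λy, z=hλ:
  y_{n+1} = y_n + z·[4/5·y_n + 1/5·y_{n+1}] ⇒ (1 − 1/5z)y_{n+1} = (1 + 4/5z)y_n
  R(z) = (1 + 4/5z)/(1 − 1/5z).

Find x<0 with |R(x)|<1.
x=-1.01: |R|=0.1597
R=−1: 1+4/5x = −1+1/5x ⇒ -3/5x=2 ⇒ x=2/(-3/5)=-3.3333
Confirm numerically:
  x=-3.170: |R|=0.94002 <1
  x=-2.688: |R|=0.74818 <1
  x=-2.646: |R|=0.73032 <1
  x=-1.785: |R|=0.31540 <1
  x=-3.583: |R|=1.08727 >1
  x=-3.457: |R|=1.04387 >1
Interval (-3.3333, 0).

(-3.3333, 0).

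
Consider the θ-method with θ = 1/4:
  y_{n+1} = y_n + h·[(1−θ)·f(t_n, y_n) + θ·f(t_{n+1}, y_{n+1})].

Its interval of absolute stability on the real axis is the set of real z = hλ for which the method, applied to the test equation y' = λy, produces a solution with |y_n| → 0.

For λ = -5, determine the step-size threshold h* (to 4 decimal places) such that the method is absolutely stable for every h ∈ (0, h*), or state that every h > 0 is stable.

Test eqn y'=λy, z=hλ:
  y_{n+1} = y_n + z·[3/4·y_n + 1/4·y_{n+1}] ⇒ (1 − 1/4z)y_{n+1} = (1 + 3/4z)y_n
  ⇒ R(z) = (1 + 3/4z)/(1 − 1/4z).

Need |R(x)|<1, x<0.
x=-1.17: |R|=0.0948
R=−1: 1+3/4x = −1+1/4x ⇒ -1/2x=2 ⇒ x=2/(-1/2)=-4.0000
Confirm numerically:
  x=-3.740: |R|=0.93282 <1
  x=-2.912: |R|=0.68519 <1
  x=-2.143: |R|=0.39541 <1
  x=-4.292: |R|=1.07043 >1
  x=-4.174: |R|=1.04257 >1
Stable set (-4.0000, 0).

(-4.0000,0); λ=-5 ⇒ h* = (4)/5 = 0.8000.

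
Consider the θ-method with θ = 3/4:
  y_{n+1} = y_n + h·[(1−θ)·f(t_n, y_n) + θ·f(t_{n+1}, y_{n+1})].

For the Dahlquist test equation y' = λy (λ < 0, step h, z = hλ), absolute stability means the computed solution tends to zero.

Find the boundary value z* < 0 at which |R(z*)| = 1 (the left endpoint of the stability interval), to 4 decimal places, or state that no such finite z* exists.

With y'=λy (z=hλ):
  y_{n+1} = y_n + z·[1/4·y_n + 3/4·y_{n+1}] ⇒ (1 − 3/4z)y_{n+1} = (1 + 1/4z)y_n
  so R(z) = (1 + 1/4z)/(1 − 3/4z).

Find x<0 with |R(x)|<1.
x=-0.49: |R|=0.6417
x=-2: |R|=0.2000
x=-10: |R|=0.1765
x=-100: |R|=0.3158
θ=3/4≥1/2 ⇒ |1+1/4x|<|1−3/4x| ∀x<0 ⇒ interval (−∞,0).

unbounded; (−∞, 0).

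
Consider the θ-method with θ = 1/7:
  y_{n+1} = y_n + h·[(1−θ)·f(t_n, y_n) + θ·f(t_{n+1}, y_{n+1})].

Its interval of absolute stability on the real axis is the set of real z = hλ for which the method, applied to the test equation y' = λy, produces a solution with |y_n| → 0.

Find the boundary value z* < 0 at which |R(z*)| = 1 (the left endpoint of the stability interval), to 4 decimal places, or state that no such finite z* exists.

Test eqn y'=λy, z=hλ:
  y_{n+1} = y_n + z·[6/7·y_n + 1/7·y_{n+1}] ⇒ (1 − 1/7z)y_{n+1} = (1 + 6/7z)y_n
  ⇒ R(z) = (1 + 6/7z)/(1 − 1/7z).

Find x<0 with |R(x)|<1.
x=-0.53: |R|=0.5073
R=−1: 1+6/7x = −1+1/7x ⇒ -5/7x=2 ⇒ x=2/(-5/7)=-2.8000
Confirm numerically:
  x=-2.320: |R|=0.74249 <1
  x=-2.204: |R|=0.67623 <1
  x=-1.944: |R|=0.52147 <1
  x=-3.133: |R|=1.16431 >1
  x=-3.019: |R|=1.10929 >1
  x=-2.966: |R|=1.08328 >1
Interval (-2.8000, 0).

left endpoint -2.8000.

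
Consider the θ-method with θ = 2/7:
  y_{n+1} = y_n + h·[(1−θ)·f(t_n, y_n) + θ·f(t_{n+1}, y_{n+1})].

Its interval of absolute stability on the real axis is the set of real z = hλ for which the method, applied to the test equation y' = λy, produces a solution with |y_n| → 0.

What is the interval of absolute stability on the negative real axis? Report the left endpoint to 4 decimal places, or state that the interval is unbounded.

Test eqn y'=λy, z=hλ:
  y_{n+1} = y_n + z·[5/7·y_n + 2/7·y_{n+1}] ⇒ (1 − 2/7z)y_{n+1} = (1 + 5/7z)y_n
  Hence R(z) = (1 + 5/7z)/(1 − 2/7z).

Need |R(x)|<1, x<0.
x=-1.15: |R|=0.1344
R=−1: 1+5/7x = −1+2/7x ⇒ -3/7x=2 ⇒ x=2/(-3/7)=-4.6667
Confirm numerically:
  x=-4.510: |R|=0.97066 <1
  x=-4.268: |R|=0.92302 <1
  x=-3.138: |R|=0.65456 <1
  x=-2.155: |R|=0.33378 <1
  x=-4.756: |R|=1.01623 >1
  x=-4.753: |R|=1.01569 >1
So |R|<1 on (-4.6667, 0).

z∈(-4.6667,0).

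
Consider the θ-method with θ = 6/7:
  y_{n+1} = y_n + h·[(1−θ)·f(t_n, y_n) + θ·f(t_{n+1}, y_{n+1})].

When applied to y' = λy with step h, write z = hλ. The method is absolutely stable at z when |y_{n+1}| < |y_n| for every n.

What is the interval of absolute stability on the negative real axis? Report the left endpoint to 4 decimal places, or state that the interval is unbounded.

interval (−∞, 0).

On y'=λy, z=hλ:
  y_{n+1} = y_n + z·[1/7·y_n + 6/7·y_{n+1}] ⇒ (1 − 6/7z)y_{n+1} = (1 + 1/7z)y_n
  ⇒ R(z) = (1 + 1/7z)/(1 − 6/7z).

Boundary: |R(x)|=1, x<0.
x=-1.27: |R|=0.3919
x=-2: |R|=0.2632
x=-10: |R|=0.0448
x=-100: |R|=0.1532
θ=6/7≥1/2 ⇒ |1+1/7x|<|1−6/7x| ∀x<0 ⇒ interval (−∞,0).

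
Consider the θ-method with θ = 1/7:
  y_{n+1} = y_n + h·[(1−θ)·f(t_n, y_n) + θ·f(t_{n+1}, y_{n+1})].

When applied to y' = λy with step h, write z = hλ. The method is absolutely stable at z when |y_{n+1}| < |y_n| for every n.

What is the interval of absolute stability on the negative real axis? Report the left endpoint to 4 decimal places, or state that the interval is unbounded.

On y'=λy, z=hλ:
  y_{n+1} = y_n + z·[6/7·y_n + 1/7·y_{n+1}] ⇒ (1 − 1/7z)y_{n+1} = (1 + 6/7z)y_n
  so R(z) = (1 + 6/7z)/(1 − 1/7z).

Need |R(x)|<1, x<0.
x=-0.59: |R|=0.4559
R=−1: 1+6/7x = −1+1/7x ⇒ -5/7x=2 ⇒ x=2/(-5/7)=-2.8000
Confirm numerically:
  x=-2.165: |R|=0.65357 <1
  x=-2.102: |R|=0.61657 <1
  x=-1.767: |R|=0.41086 <1
  x=-3.205: |R|=1.19843 >1
  x=-3.092: |R|=1.14467 >1
  x=-2.820: |R|=1.01018 >1
Stable set (-2.8000, 0).

(-2.8000, 0).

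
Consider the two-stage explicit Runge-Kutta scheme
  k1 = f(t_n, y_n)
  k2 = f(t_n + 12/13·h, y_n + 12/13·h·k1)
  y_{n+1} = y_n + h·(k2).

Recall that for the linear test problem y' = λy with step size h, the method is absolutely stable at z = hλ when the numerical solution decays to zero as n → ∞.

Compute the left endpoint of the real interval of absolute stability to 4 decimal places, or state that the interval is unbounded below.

left endpoint -1.0833.

On y'=λy, z=hλ:
  k1=λy_n ⇒ h·k1=z·y_n;  k2=λ(1+12/13z)y_n ⇒ h·k2=z(1+12/13z)y_n
  y_{n+1}/y_n = 1 + z(1+12/13z) = 1 + z + 12/13z²
  R(z) = 1 + z + 12/13z².

Find x<0 with |R(x)|<1.
x=-1.07: |R|=0.9868
R=1: x+12/13x²=0 ⇒ x=−13/12=-1.0833; min R=1−1/(4·12/13)=0.7292>−1
Confirm numerically:
  x=-0.931: |R|=0.86909 <1
  x=-0.652: |R|=0.74040 <1
  x=-0.585: |R|=0.73090 <1
  x=-1.570: |R|=1.70529 >1
  x=-1.446: |R|=1.48408 >1
  x=-1.114: |R|=1.03153 >1
Interval (-1.0833, 0).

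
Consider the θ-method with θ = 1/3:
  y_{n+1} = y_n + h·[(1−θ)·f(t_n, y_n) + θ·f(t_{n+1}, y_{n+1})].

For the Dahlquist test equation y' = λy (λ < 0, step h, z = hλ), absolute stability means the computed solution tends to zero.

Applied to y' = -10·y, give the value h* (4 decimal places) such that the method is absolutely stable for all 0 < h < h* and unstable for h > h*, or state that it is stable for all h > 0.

(-6.0000,0); λ=-10 ⇒ h* = (6)/10 = 0.6000.

With y'=λy (z=hλ):
  y_{n+1} = y_n + z·[2/3·y_n + 1/3·y_{n+1}] ⇒ (1 − 1/3z)y_{n+1} = (1 + 2/3z)y_n
  ⇒ R(z) = (1 + 2/3z)/(1 − 1/3z).

Find x<0 with |R(x)|<1.
x=-1.28: |R|=0.1028
R=−1: 1+2/3x = −1+1/3x ⇒ -1/3x=2 ⇒ x=2/(-1/3)=-6.0000
Confirm numerically:
  x=-5.268: |R|=0.91147 <1
  x=-3.909: |R|=0.69735 <1
  x=-3.832: |R|=0.68267 <1
  x=-3.445: |R|=0.60357 <1
  x=-6.378: |R|=1.04031 >1
  x=-6.334: |R|=1.03578 >1
  x=-6.291: |R|=1.03132 >1
Interval (-6.0000, 0).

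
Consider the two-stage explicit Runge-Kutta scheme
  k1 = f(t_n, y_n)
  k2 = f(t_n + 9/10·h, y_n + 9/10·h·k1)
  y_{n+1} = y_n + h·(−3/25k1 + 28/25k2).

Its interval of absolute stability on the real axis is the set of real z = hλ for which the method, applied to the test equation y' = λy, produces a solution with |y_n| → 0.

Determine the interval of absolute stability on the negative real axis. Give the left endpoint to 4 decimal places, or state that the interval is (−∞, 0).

(-0.9921, 0).

Test eqn y'=λy, z=hλ:
  k1=λy_n ⇒ h·k1=z·y_n;  k2=λ(1+9/10z)y_n ⇒ h·k2=z(1+9/10z)y_n
  y_{n+1}/y_n = 1 − 3/25z + 28/25z(1+9/10z) = 1 + z + 126/125z²
  ⇒ R(z) = 1 + z + 126/125z².

Need |R(x)|<1, x<0.
x=-0.48: |R|=0.7522
R=1: x+126/125x²=0 ⇒ x=−125/126=-0.9921; min R=1−1/(4·126/125)=0.7520>−1
Confirm numerically:
  x=-0.900: |R|=0.91648 <1
  x=-0.814: |R|=0.85390 <1
  x=-0.430: |R|=0.75638 <1
  x=-1.451: |R|=1.67124 >1
  x=-1.076: |R|=1.09104 >1
So |R|<1 on (-0.9921, 0).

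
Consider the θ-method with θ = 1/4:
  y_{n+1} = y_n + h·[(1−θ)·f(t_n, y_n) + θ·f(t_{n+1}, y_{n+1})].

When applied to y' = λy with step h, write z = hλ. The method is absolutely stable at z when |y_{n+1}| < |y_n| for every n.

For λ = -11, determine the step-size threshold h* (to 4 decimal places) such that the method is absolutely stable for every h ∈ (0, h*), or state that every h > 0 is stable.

(-4.0000,0); λ=-11 ⇒ h* = (4)/11 = 0.3636.

Test eqn y'=λy, z=hλ:
  y_{n+1} = y_n + z·[3/4·y_n + 1/4·y_{n+1}] ⇒ (1 − 1/4z)y_{n+1} = (1 + 3/4z)y_n
  ⇒ R(z) = (1 + 3/4z)/(1 − 1/4z).

Find x<0 with |R(x)|<1.
x=-1.37: |R|=0.0205
R=−1: 1+3/4x = −1+1/4x ⇒ -1/2x=2 ⇒ x=2/(-1/2)=-4.0000
Confirm numerically:
  x=-3.901: |R|=0.97494 <1
  x=-3.647: |R|=0.90768 <1
  x=-3.409: |R|=0.84046 <1
  x=-1.619: |R|=0.15252 <1
  x=-4.594: |R|=1.13824 >1
  x=-4.394: |R|=1.09388 >1
  x=-4.380: |R|=1.09069 >1
Interval (-4.0000, 0).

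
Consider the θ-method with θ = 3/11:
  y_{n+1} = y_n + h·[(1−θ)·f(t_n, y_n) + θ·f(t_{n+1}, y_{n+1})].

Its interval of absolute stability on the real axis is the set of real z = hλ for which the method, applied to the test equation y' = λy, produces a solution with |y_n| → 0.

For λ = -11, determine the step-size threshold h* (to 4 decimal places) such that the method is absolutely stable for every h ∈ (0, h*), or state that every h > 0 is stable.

(-4.4000,0); λ=-11 ⇒ h* = (22/5)/11 = 0.4000.

Test eqn y'=λy, z=hλ:
  y_{n+1} = y_n + z·[8/11·y_n + 3/11·y_{n+1}] ⇒ (1 − 3/11z)y_{n+1} = (1 + 8/11z)y_n
  so R(z) = (1 + 8/11z)/(1 − 3/11z).

Boundary: |R(x)|=1, x<0.
x=-1.03: |R|=0.1959
R=−1: 1+8/11x = −1+3/11x ⇒ -5/11x=2 ⇒ x=2/(-5/11)=-4.4000
Confirm numerically:
  x=-4.269: |R|=0.97249 <1
  x=-3.867: |R|=0.88208 <1
  x=-3.425: |R|=0.77086 <1
  x=-1.915: |R|=0.25799 <1
  x=-4.888: |R|=1.09507 >1
  x=-4.649: |R|=1.04991 >1
  x=-4.431: |R|=1.00638 >1
Interval (-4.4000, 0).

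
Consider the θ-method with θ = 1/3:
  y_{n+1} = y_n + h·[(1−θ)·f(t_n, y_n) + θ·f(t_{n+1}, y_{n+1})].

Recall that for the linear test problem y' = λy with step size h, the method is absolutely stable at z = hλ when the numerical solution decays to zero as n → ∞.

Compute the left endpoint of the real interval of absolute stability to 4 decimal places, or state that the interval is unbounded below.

Test eqn y'=λy, z=hλ:
  y_{n+1} = y_n + z·[2/3·y_n + 1/3·y_{n+1}] ⇒ (1 − 1/3z)y_{n+1} = (1 + 2/3z)y_n
  R(z) = (1 + 2/3z)/(1 − 1/3z).

Solve |R(x)|<1 on ℝ⁻.
x=-0.6: |R|=0.5000
R=−1: 1+2/3x = −1+1/3x ⇒ -1/3x=2 ⇒ x=2/(-1/3)=-6.0000
Confirm numerically:
  x=-5.772: |R|=0.97401 <1
  x=-4.249: |R|=0.75845 <1
  x=-3.078: |R|=0.51925 <1
  x=-6.493: |R|=1.05193 >1
  x=-6.195: |R|=1.02121 >1
  x=-6.090: |R|=1.00990 >1
Stable set (-6.0000, 0).

left endpoint -6.0000.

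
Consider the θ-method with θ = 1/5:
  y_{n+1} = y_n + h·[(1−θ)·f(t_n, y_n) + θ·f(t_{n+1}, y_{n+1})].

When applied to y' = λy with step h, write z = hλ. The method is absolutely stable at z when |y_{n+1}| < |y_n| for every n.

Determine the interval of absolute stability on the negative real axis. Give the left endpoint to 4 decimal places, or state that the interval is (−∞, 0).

(-3.3333, 0).

Test eqn y'=λy, z=hλ:
  y_{n+1} = y_n + z·[4/5·y_n + 1/5·y_{n+1}] ⇒ (1 − 1/5z)y_{n+1} = (1 + 4/5z)y_n
  ⇒ R(z) = (1 + 4/5z)/(1 − 1/5z).

Solve |R(x)|<1 on ℝ⁻.
x=-1.67: |R|=0.2519
R=−1: 1+4/5x = −1+1/5x ⇒ -3/5x=2 ⇒ x=2/(-3/5)=-3.3333
Confirm numerically:
  x=-3.198: |R|=0.95048 <1
  x=-3.074: |R|=0.90364 <1
  x=-2.940: |R|=0.85139 <1
  x=-3.920: |R|=1.19731 >1
  x=-3.676: |R|=1.11849 >1
Interval (-3.3333, 0).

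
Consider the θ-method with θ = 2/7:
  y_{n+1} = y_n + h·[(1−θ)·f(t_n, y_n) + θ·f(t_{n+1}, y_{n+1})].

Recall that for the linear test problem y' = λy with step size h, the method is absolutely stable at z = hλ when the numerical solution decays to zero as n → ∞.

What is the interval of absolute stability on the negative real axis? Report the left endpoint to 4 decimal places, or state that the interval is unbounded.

(-4.6667, 0).

On y'=λy, z=hλ:
  y_{n+1} = y_n + z·[5/7·y_n + 2/7·y_{n+1}] ⇒ (1 − 2/7z)y_{n+1} = (1 + 5/7z)y_n
  R(z) = (1 + 5/7z)/(1 − 2/7z).

Need |R(x)|<1, x<0.
x=-0.98: |R|=0.2344
R=−1: 1+5/7x = −1+2/7x ⇒ -3/7x=2 ⇒ x=2/(-3/7)=-4.6667
Confirm numerically:
  x=-4.442: |R|=0.95757 <1
  x=-3.463: |R|=0.74070 <1
  x=-3.242: |R|=0.68303 <1
  x=-2.039: |R|=0.28841 <1
  x=-5.106: |R|=1.07657 >1
  x=-4.966: |R|=1.05304 >1
  x=-4.963: |R|=1.05252 >1
Interval (-4.6667, 0).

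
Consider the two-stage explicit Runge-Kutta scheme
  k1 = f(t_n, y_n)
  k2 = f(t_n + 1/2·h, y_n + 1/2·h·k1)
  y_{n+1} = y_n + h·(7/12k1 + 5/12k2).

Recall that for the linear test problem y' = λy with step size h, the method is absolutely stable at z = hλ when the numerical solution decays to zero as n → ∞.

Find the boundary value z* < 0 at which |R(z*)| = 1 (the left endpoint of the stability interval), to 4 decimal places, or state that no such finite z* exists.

Set f=λy, z=hλ:
  k1=λy_n ⇒ h·k1=z·y_n;  k2=λ(1+1/2z)y_n ⇒ h·k2=z(1+1/2z)y_n
  y_{n+1}/y_n = 1 + 7/12z + 5/12z(1+1/2z) = 1 + z + 5/24z²
  R(z) = 1 + z + 5/24z².

Need |R(x)|<1, x<0.
x=-1.13: |R|=0.1360
R=1: x+5/24x²=0 ⇒ x=−24/5=-4.8000; min R=1−1/(4·5/24)=-0.2000>−1
Confirm numerically:
  x=-3.795: |R|=0.20542 <1
  x=-3.770: |R|=0.19102 <1
  x=-3.601: |R|=0.10050 <1
  x=-2.360: |R|=0.19967 <1
  x=-5.295: |R|=1.54605 >1
  x=-5.128: |R|=1.35041 >1
  x=-5.061: |R|=1.27519 >1
So |R|<1 on (-4.8000, 0).

z* = -4.8000.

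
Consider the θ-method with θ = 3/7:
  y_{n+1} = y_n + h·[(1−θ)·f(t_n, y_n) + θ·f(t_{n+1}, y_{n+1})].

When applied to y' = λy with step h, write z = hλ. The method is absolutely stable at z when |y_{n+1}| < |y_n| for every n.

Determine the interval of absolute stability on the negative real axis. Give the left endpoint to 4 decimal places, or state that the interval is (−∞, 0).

z∈(-14.0000,0).

Set f=λy, z=hλ:
  y_{n+1} = y_n + z·[4/7·y_n + 3/7·y_{n+1}] ⇒ (1 − 3/7z)y_{n+1} = (1 + 4/7z)y_n
  Hence R(z) = (1 + 4/7z)/(1 − 3/7z).

Need |R(x)|<1, x<0.
x=-1.53: |R|=0.0759
R=−1: 1+4/7x = −1+3/7x ⇒ -1/7x=2 ⇒ x=2/(-1/7)=-14.0000
Confirm numerically:
  x=-12.753: |R|=0.97245 <1
  x=-10.524: |R|=0.90988 <1
  x=-8.105: |R|=0.81175 <1
  x=-14.144: |R|=1.00291 >1
  x=-14.110: |R|=1.00223 >1
So |R|<1 on (-14.0000, 0).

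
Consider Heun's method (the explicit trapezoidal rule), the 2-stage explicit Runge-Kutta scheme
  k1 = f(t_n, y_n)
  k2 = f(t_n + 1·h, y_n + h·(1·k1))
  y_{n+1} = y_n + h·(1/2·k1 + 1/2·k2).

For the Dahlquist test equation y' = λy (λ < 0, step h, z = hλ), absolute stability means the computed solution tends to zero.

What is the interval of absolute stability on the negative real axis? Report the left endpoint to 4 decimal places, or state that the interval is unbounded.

(-2.0000, 0).

With y'=λy (z=hλ):
  order 2, 2-stage ⇒ R(z)=1+z+z^2/2
  (e.g. R(-1.25)=0.53125, |R|=0.53125)

Find x<0 with |R(x)|<1.
x=-1.25: |R|=0.5312
|R(-1.52)|=0.6352 |R(-1.36)|=0.5648 |R(-0.81)|=0.5181
Bisect:
  x_lo=-2.8637 |R|=2.2366  x_hi=-0.2353 |R|=0.7924
  mid=-1.54947 |R|=0.65096 →hi
  mid=-2.20656 |R|=1.22790 →lo
  mid=-1.87802 |R|=0.88546 →hi
  mid=-2.04229 |R|=1.04318 →lo
  mid=-1.96015 |R|=0.96095 →hi
  mid=-2.00122 |R|=1.00122 →lo
  mid=-1.98069 |R|=0.98087 →hi
  mid=-1.99095 |R|=0.99100 →hi
  mid=-1.99609 |R|=0.99610 →hi
  mid=-1.99865 |R|=0.99866 →hi
  ...
  [-2.00010,-1.99994] ⇒ x*=-2.0000
Interval (-2.0000, 0).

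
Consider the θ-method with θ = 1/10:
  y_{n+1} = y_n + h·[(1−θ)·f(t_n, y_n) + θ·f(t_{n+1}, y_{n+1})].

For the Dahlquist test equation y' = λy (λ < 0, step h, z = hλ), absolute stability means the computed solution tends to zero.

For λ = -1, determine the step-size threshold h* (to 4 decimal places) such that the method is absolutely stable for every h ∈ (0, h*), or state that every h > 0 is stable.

(-2.5000,0); λ=-1 ⇒ h* = (5/2)/1 = 2.5000.

Test eqn y'=λy, z=hλ:
  y_{n+1} = y_n + z·[9/10·y_n + 1/10·y_{n+1}] ⇒ (1 − 1/10z)y_{n+1} = (1 + 9/10z)y_n
  R(z) = (1 + 9/10z)/(1 − 1/10z).

Boundary: |R(x)|=1, x<0.
x=-1.43: |R|=0.2511
R=−1: 1+9/10x = −1+1/10x ⇒ -4/5x=2 ⇒ x=2/(-4/5)=-2.5000
Confirm numerically:
  x=-2.390: |R|=0.92897 <1
  x=-1.960: |R|=0.63880 <1
  x=-1.242: |R|=0.10479 <1
  x=-3.003: |R|=1.30947 >1
  x=-2.946: |R|=1.27561 >1
  x=-2.924: |R|=1.26246 >1
Interval (-2.5000, 0).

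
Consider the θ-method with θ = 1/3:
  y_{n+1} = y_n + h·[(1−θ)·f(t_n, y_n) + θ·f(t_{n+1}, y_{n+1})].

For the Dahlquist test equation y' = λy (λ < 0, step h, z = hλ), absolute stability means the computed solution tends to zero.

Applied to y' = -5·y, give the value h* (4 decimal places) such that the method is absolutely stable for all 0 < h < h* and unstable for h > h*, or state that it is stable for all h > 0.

(-6.0000,0); λ=-5 ⇒ h* = (6)/5 = 1.2000.

With y'=λy (z=hλ):
  y_{n+1} = y_n + z·[2/3·y_n + 1/3·y_{n+1}] ⇒ (1 − 1/3z)y_{n+1} = (1 + 2/3z)y_n
  Hence R(z) = (1 + 2/3z)/(1 − 1/3z).

Boundary: |R(x)|=1, x<0.
x=-1.13: |R|=0.1792
R=−1: 1+2/3x = −1+1/3x ⇒ -1/3x=2 ⇒ x=2/(-1/3)=-6.0000
Confirm numerically:
  x=-5.422: |R|=0.93137 <1
  x=-3.385: |R|=0.59045 <1
  x=-2.766: |R|=0.43913 <1
  x=-2.670: |R|=0.41270 <1
  x=-6.302: |R|=1.03247 >1
  x=-6.257: |R|=1.02776 >1
Stable set (-6.0000, 0).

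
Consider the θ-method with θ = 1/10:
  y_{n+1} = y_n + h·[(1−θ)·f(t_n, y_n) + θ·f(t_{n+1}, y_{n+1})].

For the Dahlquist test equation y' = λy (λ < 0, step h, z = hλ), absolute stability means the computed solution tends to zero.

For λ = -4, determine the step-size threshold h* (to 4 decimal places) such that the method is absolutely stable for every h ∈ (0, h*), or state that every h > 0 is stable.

(-2.5000,0); λ=-4 ⇒ h* = (5/2)/4 = 0.6250.

Set f=λy, z=hλ:
  y_{n+1} = y_n + z·[9/10·y_n + 1/10·y_{n+1}] ⇒ (1 − 1/10z)y_{n+1} = (1 + 9/10z)y_n
  Hence R(z) = (1 + 9/10z)/(1 − 1/10z).

Solve |R(x)|<1 on ℝ⁻.
x=-0.88: |R|=0.1912
R=−1: 1+9/10x = −1+1/10x ⇒ -4/5x=2 ⇒ x=2/(-4/5)=-2.5000
Confirm numerically:
  x=-2.383: |R|=0.92441 <1
  x=-1.898: |R|=0.59523 <1
  x=-1.359: |R|=0.19641 <1
  x=-1.240: |R|=0.10320 <1
  x=-2.998: |R|=1.30651 >1
  x=-2.672: |R|=1.10859 >1
  x=-2.611: |R|=1.07041 >1
Stable set (-2.5000, 0).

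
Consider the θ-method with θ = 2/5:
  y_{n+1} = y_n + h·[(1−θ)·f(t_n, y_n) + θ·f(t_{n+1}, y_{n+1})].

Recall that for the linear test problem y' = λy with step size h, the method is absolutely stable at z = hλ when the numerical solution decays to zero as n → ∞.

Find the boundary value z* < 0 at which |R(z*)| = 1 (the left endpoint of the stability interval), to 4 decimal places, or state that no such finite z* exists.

z* = -10.0000.

On y'=λy, z=hλ:
  y_{n+1} = y_n + z·[3/5·y_n + 2/5·y_{n+1}] ⇒ (1 − 2/5z)y_{n+1} = (1 + 3/5z)y_n
  R(z) = (1 + 3/5z)/(1 − 2/5z).

Need |R(x)|<1, x<0.
x=-0.56: |R|=0.5425
R=−1: 1+3/5x = −1+2/5x ⇒ -1/5x=2 ⇒ x=2/(-1/5)=-10.0000
Confirm numerically:
  x=-9.513: |R|=0.97973 <1
  x=-9.175: |R|=0.96467 <1
  x=-7.715: |R|=0.88815 <1
  x=-6.385: |R|=0.79657 <1
  x=-10.594: |R|=1.02268 >1
  x=-10.268: |R|=1.01049 >1
Stable set (-10.0000, 0).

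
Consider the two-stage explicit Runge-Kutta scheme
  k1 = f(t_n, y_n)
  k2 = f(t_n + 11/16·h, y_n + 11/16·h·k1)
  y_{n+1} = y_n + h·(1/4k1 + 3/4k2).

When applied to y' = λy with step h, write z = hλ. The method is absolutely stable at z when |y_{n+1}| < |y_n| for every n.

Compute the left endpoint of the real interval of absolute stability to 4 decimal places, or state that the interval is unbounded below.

left endpoint -1.9394.

Set f=λy, z=hλ:
  k1=λy_n ⇒ h·k1=z·y_n;  k2=λ(1+11/16z)y_n ⇒ h·k2=z(1+11/16z)y_n
  y_{n+1}/y_n = 1 + 1/4z + 3/4z(1+11/16z) = 1 + z + 33/64z²
  Hence R(z) = 1 + z + 33/64z².

Boundary: |R(x)|=1, x<0.
x=-1.01: |R|=0.5160
R=1: x+33/64x²=0 ⇒ x=−64/33=-1.9394; min R=1−1/(4·33/64)=0.5152>−1
Confirm numerically:
  x=-1.763: |R|=0.83965 <1
  x=-1.324: |R|=0.57988 <1
  x=-0.844: |R|=0.52330 <1
  x=-2.501: |R|=1.72423 >1
  x=-2.368: |R|=1.52333 >1
  x=-2.293: |R|=1.41808 >1
Interval (-1.9394, 0).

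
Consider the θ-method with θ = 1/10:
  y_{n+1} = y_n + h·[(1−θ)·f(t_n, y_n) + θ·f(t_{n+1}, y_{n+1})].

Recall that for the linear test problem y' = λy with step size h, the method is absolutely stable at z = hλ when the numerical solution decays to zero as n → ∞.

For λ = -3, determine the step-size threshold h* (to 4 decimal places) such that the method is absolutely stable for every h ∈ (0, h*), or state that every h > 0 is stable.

With y'=λy (z=hλ):
  y_{n+1} = y_n + z·[9/10·y_n + 1/10·y_{n+1}] ⇒ (1 − 1/10z)y_{n+1} = (1 + 9/10z)y_n
  R(z) = (1 + 9/10z)/(1 − 1/10z).

Need |R(x)|<1, x<0.
x=-1.21: |R|=0.0794
R=−1: 1+9/10x = −1+1/10x ⇒ -4/5x=2 ⇒ x=2/(-4/5)=-2.5000
Confirm numerically:
  x=-2.144: |R|=0.76548 <1
  x=-1.874: |R|=0.57824 <1
  x=-1.322: |R|=0.16764 <1
  x=-3.052: |R|=1.33834 >1
  x=-2.991: |R|=1.30236 >1
  x=-2.797: |R|=1.18567 >1
Stable set (-2.5000, 0).

(-2.5000,0); λ=-3 ⇒ h* = (5/2)/3 = 0.8333.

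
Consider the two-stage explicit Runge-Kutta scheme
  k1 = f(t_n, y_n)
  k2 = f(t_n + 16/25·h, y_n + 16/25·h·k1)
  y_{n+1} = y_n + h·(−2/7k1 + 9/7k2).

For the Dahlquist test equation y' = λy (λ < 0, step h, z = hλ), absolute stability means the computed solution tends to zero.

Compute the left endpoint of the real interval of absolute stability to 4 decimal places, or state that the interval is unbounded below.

On y'=λy, z=hλ:
  k1=λy_n ⇒ h·k1=z·y_n;  k2=λ(1+16/25z)y_n ⇒ h·k2=z(1+16/25z)y_n
  y_{n+1}/y_n = 1 − 2/7z + 9/7z(1+16/25z) = 1 + z + 144/175z²
  so R(z) = 1 + z + 144/175z².

Need |R(x)|<1, x<0.
x=-0.56: |R|=0.6980
R=1: x+144/175x²=0 ⇒ x=−175/144=-1.2153; min R=1−1/(4·144/175)=0.6962>−1
Confirm numerically:
  x=-1.091: |R|=0.88843 <1
  x=-1.029: |R|=0.84227 <1
  x=-0.757: |R|=0.71454 <1
  x=-1.554: |R|=1.43313 >1
  x=-1.387: |R|=1.19599 >1
  x=-1.354: |R|=1.15456 >1
Stable set (-1.2153, 0).

z* = -1.2153.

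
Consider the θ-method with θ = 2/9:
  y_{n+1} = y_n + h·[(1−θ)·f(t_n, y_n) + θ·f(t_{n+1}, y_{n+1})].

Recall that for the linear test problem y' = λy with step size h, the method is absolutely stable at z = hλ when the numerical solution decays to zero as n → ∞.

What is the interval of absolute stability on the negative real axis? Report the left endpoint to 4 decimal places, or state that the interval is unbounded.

Set f=λy, z=hλ:
  y_{n+1} = y_n + z·[7/9·y_n + 2/9·y_{n+1}] ⇒ (1 − 2/9z)y_{n+1} = (1 + 7/9z)y_n
  Hence R(z) = (1 + 7/9z)/(1 − 2/9z).

Boundary: |R(x)|=1, x<0.
x=-0.84: |R|=0.2921
R=−1: 1+7/9x = −1+2/9x ⇒ -5/9x=2 ⇒ x=2/(-5/9)=-3.6000
Confirm numerically:
  x=-2.636: |R|=0.66228 <1
  x=-2.477: |R|=0.59761 <1
  x=-2.420: |R|=0.57370 <1
  x=-4.149: |R|=1.15869 >1
  x=-3.951: |R|=1.10383 >1
  x=-3.773: |R|=1.05228 >1
Interval (-3.6000, 0).

z∈(-3.6000,0).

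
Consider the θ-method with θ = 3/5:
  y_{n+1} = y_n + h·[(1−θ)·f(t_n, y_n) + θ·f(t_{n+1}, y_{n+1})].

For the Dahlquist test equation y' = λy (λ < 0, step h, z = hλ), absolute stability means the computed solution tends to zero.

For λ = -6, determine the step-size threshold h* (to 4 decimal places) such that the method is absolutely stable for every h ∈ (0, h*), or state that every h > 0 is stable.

unbounded; (−∞, 0). Any h>0 works for λ=-6.

With y'=λy (z=hλ):
  y_{n+1} = y_n + z·[2/5·y_n + 3/5·y_{n+1}] ⇒ (1 − 3/5z)y_{n+1} = (1 + 2/5z)y_n
  ⇒ R(z) = (1 + 2/5z)/(1 − 3/5z).

Boundary: |R(x)|=1, x<0.
x=-0.79: |R|=0.4640
x=-2: |R|=0.0909
x=-10: |R|=0.4286
x=-100: |R|=0.6393
θ=3/5≥1/2 ⇒ |1+2/5x|<|1−3/5x| ∀x<0 ⇒ unbounded interval.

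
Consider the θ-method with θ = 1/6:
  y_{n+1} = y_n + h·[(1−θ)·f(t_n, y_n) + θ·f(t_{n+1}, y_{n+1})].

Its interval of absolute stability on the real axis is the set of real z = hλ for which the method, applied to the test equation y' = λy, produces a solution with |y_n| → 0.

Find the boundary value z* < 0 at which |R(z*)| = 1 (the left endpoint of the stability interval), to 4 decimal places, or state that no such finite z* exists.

Test eqn y'=λy, z=hλ:
  y_{n+1} = y_n + z·[5/6·y_n + 1/6·y_{n+1}] ⇒ (1 − 1/6z)y_{n+1} = (1 + 5/6z)y_n
  Hence R(z) = (1 + 5/6z)/(1 − 1/6z).

Need |R(x)|<1, x<0.
x=-0.85: |R|=0.2555
R=−1: 1+5/6x = −1+1/6x ⇒ -2/3x=2 ⇒ x=2/(-2/3)=-3.0000
Confirm numerically:
  x=-2.769: |R|=0.89463 <1
  x=-2.649: |R|=0.83767 <1
  x=-1.548: |R|=0.23052 <1
  x=-3.522: |R|=1.21928 >1
  x=-3.519: |R|=1.21809 >1
Stable set (-3.0000, 0).

left endpoint -3.0000.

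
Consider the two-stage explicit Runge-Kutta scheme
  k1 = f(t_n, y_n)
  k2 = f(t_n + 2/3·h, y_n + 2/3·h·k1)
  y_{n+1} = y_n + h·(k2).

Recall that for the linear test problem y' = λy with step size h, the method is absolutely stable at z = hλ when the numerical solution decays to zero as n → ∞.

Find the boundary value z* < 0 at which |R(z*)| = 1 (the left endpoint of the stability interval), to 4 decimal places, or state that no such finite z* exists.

With y'=λy (z=hλ):
  k1=λy_n ⇒ h·k1=z·y_n;  k2=λ(1+2/3z)y_n ⇒ h·k2=z(1+2/3z)y_n
  y_{n+1}/y_n = 1 + z(1+2/3z) = 1 + z + 2/3z²
  Hence R(z) = 1 + z + 2/3z².

Find x<0 with |R(x)|<1.
x=-0.73: |R|=0.6253
R=1: x+2/3x²=0 ⇒ x=−3/2=-1.5000; min R=1−1/(4·2/3)=0.6250>−1
Confirm numerically:
  x=-1.443: |R|=0.94517 <1
  x=-1.353: |R|=0.86741 <1
  x=-1.059: |R|=0.68865 <1
  x=-0.920: |R|=0.64427 <1
  x=-1.898: |R|=1.50360 >1
  x=-1.837: |R|=1.41271 >1
So |R|<1 on (-1.5000, 0).

z* = -1.5000.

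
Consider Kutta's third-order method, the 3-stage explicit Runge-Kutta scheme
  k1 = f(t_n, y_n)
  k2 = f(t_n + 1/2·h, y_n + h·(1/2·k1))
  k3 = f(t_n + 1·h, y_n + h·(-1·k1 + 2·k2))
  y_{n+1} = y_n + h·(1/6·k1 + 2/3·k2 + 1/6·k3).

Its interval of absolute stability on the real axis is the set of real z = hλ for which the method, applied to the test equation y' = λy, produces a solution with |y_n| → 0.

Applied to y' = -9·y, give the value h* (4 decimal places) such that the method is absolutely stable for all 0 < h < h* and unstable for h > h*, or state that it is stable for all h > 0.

(-2.5127,0); λ=-9 ⇒ h* = 0.2792.

On y'=λy, z=hλ:
  order 3, 3-stage ⇒ R(z)=1+z+z^2/2+z^3/6
  (e.g. R(-0.32)=0.72574, |R|=0.72574)

Boundary: |R(x)|=1, x<0.
x=-0.32: |R|=0.7257
|R(-2.65)|=1.2404 |R(-2.58)|=1.1141 |R(-1.23)|=0.2163
Bisect:
  x_lo=-3.3939 |R|=3.1499  x_hi=-0.3256 |R|=0.7216
  mid=-1.85975 |R|=0.20246 →hi
  mid=-2.62680 |R|=1.19762 →lo
  mid=-2.24328 |R|=0.60860 →hi
  mid=-2.43504 |R|=0.87672 →hi
  mid=-2.53092 |R|=1.03014 →lo
  mid=-2.48298 |R|=0.95173 →hi
  mid=-2.50695 |R|=0.99050 →hi
  mid=-2.51894 |R|=1.01021 →lo
  ...
  [-2.51276,-2.51257] ⇒ x*=-2.5127
Stable set (-2.5127, 0).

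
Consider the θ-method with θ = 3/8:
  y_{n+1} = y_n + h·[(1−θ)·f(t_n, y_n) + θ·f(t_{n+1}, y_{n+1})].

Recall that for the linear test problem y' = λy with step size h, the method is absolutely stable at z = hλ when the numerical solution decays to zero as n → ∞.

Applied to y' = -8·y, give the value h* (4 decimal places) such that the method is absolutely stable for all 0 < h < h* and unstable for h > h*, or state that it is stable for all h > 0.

(-8.0000,0); λ=-8 ⇒ h* = (8)/8 = 1.0000.

With y'=λy (z=hλ):
  y_{n+1} = y_n + z·[5/8·y_n + 3/8·y_{n+1}] ⇒ (1 − 3/8z)y_{n+1} = (1 + 5/8z)y_n
  Hence R(z) = (1 + 5/8z)/(1 − 3/8z).

Need |R(x)|<1, x<0.
x=-0.44: |R|=0.6223
R=−1: 1+5/8x = −1+3/8x ⇒ -1/4x=2 ⇒ x=2/(-1/4)=-8.0000
Confirm numerically:
  x=-7.782: |R|=0.98609 <1
  x=-5.571: |R|=0.80342 <1
  x=-5.486: |R|=0.79442 <1
  x=-4.984: |R|=0.73719 <1
  x=-8.366: |R|=1.02212 >1
  x=-8.246: |R|=1.01503 >1
  x=-8.227: |R|=1.01389 >1
Stable set (-8.0000, 0).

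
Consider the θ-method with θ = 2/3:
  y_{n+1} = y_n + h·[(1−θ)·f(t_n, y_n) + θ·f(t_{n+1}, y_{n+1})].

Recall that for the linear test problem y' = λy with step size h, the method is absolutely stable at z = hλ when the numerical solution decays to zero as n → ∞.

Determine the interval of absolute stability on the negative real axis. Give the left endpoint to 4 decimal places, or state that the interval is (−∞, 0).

On y'=λy, z=hλ:
  y_{n+1} = y_n + z·[1/3·y_n + 2/3·y_{n+1}] ⇒ (1 − 2/3z)y_{n+1} = (1 + 1/3z)y_n
  ⇒ R(z) = (1 + 1/3z)/(1 − 2/3z).

Boundary: |R(x)|=1, x<0.
x=-1.42: |R|=0.2705
x=-2: |R|=0.1429
x=-10: |R|=0.3043
x=-100: |R|=0.4778
θ=2/3≥1/2 ⇒ |1+1/3x|<|1−2/3x| ∀x<0 ⇒ stable on all of ℝ⁻.

unbounded; (−∞, 0).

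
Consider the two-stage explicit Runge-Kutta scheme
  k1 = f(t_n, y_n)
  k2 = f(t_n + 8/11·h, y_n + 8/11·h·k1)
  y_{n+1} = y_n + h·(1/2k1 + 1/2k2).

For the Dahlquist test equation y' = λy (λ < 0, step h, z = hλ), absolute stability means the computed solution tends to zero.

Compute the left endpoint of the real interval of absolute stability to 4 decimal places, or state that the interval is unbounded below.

With y'=λy (z=hλ):
  k1=λy_n ⇒ h·k1=z·y_n;  k2=λ(1+8/11z)y_n ⇒ h·k2=z(1+8/11z)y_n
  y_{n+1}/y_n = 1 + 1/2z + 1/2z(1+8/11z) = 1 + z + 4/11z²
  ⇒ R(z) = 1 + z + 4/11z².

Solve |R(x)|<1 on ℝ⁻.
x=-1.62: |R|=0.3343
R=1: x+4/11x²=0 ⇒ x=−11/4=-2.7500; min R=1−1/(4·4/11)=0.3125>−1
Confirm numerically:
  x=-1.900: |R|=0.41273 <1
  x=-1.596: |R|=0.33026 <1
  x=-1.583: |R|=0.32823 <1
  x=-1.301: |R|=0.31449 <1
  x=-3.213: |R|=1.54095 >1
  x=-3.090: |R|=1.38204 >1
Stable set (-2.7500, 0).

left endpoint -2.7500.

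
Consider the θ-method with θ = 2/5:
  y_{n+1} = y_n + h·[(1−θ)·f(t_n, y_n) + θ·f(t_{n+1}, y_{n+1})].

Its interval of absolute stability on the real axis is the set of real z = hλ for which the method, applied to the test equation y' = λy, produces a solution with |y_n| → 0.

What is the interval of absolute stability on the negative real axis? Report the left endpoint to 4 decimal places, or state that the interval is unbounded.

On y'=λy, z=hλ:
  y_{n+1} = y_n + z·[3/5·y_n + 2/5·y_{n+1}] ⇒ (1 − 2/5z)y_{n+1} = (1 + 3/5z)y_n
  so R(z) = (1 + 3/5z)/(1 − 2/5z).

Find x<0 with |R(x)|<1.
x=-1.56: |R|=0.0394
R=−1: 1+3/5x = −1+2/5x ⇒ -1/5x=2 ⇒ x=2/(-1/5)=-10.0000
Confirm numerically:
  x=-6.727: |R|=0.82264 <1
  x=-6.582: |R|=0.81183 <1
  x=-5.789: |R|=0.74599 <1
  x=-10.371: |R|=1.01441 >1
  x=-10.355: |R|=1.01381 >1
  x=-10.324: |R|=1.01263 >1
Stable set (-10.0000, 0).

(-10.0000, 0).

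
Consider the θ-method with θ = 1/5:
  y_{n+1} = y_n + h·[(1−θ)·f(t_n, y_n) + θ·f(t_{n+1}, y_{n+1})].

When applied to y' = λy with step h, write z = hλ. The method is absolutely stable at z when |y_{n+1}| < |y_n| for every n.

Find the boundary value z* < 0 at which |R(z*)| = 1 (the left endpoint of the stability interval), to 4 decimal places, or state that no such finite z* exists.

On y'=λy, z=hλ:
  y_{n+1} = y_n + z·[4/5·y_n + 1/5·y_{n+1}] ⇒ (1 − 1/5z)y_{n+1} = (1 + 4/5z)y_n
  so R(z) = (1 + 4/5z)/(1 − 1/5z).

Find x<0 with |R(x)|<1.
x=-0.38: |R|=0.6468
R=−1: 1+4/5x = −1+1/5x ⇒ -3/5x=2 ⇒ x=2/(-3/5)=-3.3333
Confirm numerically:
  x=-2.994: |R|=0.87265 <1
  x=-2.483: |R|=0.65909 <1
  x=-1.580: |R|=0.20061 <1
  x=-3.925: |R|=1.19888 >1
  x=-3.910: |R|=1.19416 >1
  x=-3.475: |R|=1.05015 >1
Interval (-3.3333, 0).

left endpoint -3.3333.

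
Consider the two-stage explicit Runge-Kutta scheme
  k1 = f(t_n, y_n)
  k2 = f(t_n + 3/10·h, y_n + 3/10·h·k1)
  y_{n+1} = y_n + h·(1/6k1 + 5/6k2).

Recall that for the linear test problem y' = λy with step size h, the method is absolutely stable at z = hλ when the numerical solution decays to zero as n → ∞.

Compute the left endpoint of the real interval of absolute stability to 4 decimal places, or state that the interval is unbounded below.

On y'=λy, z=hλ:
  k1=λy_n ⇒ h·k1=z·y_n;  k2=λ(1+3/10z)y_n ⇒ h·k2=z(1+3/10z)y_n
  y_{n+1}/y_n = 1 + 1/6z + 5/6z(1+3/10z) = 1 + z + 1/4z²
  so R(z) = 1 + z + 1/4z².

Need |R(x)|<1, x<0.
x=-1.71: |R|=0.0210
R=1: x+1/4x²=0 ⇒ x=−4=-4.0000; min R=1−1/(4·1/4)=0.0000>−1
Confirm numerically:
  x=-3.747: |R|=0.76300 <1
  x=-3.508: |R|=0.56852 <1
  x=-3.257: |R|=0.39501 <1
  x=-2.873: |R|=0.19053 <1
  x=-4.407: |R|=1.44841 >1
  x=-4.214: |R|=1.22545 >1
  x=-4.118: |R|=1.12148 >1
Interval (-4.0000, 0).

z* = -4.0000.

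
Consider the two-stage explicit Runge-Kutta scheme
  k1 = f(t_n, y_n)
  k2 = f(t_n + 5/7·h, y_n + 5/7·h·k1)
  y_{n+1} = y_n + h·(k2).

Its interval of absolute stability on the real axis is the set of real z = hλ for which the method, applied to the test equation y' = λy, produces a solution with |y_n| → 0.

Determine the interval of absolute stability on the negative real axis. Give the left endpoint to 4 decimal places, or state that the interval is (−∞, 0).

(-1.4000, 0).

Test eqn y'=λy, z=hλ:
  k1=λy_n ⇒ h·k1=z·y_n;  k2=λ(1+5/7z)y_n ⇒ h·k2=z(1+5/7z)y_n
  y_{n+1}/y_n = 1 + z(1+5/7z) = 1 + z + 5/7z²
  ⇒ R(z) = 1 + z + 5/7z².

Boundary: |R(x)|=1, x<0.
x=-1.07: |R|=0.7478
R=1: x+5/7x²=0 ⇒ x=−7/5=-1.4000; min R=1−1/(4·5/7)=0.6500>−1
Confirm numerically:
  x=-1.336: |R|=0.93893 <1
  x=-0.658: |R|=0.65126 <1
  x=-0.654: |R|=0.65151 <1
  x=-1.848: |R|=1.59136 >1
  x=-1.575: |R|=1.19687 >1
  x=-1.432: |R|=1.03273 >1
So |R|<1 on (-1.4000, 0).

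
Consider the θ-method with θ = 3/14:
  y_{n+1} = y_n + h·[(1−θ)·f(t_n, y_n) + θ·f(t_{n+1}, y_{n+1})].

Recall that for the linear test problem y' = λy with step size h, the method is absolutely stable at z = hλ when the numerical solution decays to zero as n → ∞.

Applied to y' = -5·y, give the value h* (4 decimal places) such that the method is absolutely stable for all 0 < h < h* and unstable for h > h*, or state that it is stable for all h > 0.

With y'=λy (z=hλ):
  y_{n+1} = y_n + z·[11/14·y_n + 3/14·y_{n+1}] ⇒ (1 − 3/14z)y_{n+1} = (1 + 11/14z)y_n
  Hence R(z) = (1 + 11/14z)/(1 − 3/14z).

Solve |R(x)|<1 on ℝ⁻.
x=-1.2: |R|=0.0455
R=−1: 1+11/14x = −1+3/14x ⇒ -4/7x=2 ⇒ x=2/(-4/7)=-3.5000
Confirm numerically:
  x=-2.482: |R|=0.62026 <1
  x=-2.034: |R|=0.41658 <1
  x=-1.535: |R|=0.15507 <1
  x=-3.727: |R|=1.07212 >1
  x=-3.587: |R|=1.02811 >1
So |R|<1 on (-3.5000, 0).

(-3.5000,0); λ=-5 ⇒ h* = (7/2)/5 = 0.7000.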